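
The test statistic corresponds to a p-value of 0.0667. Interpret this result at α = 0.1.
Since p = 0.0667 < α = 0.1, reject H₀.
There is sufficient evidence to reject the null hypothesis; the result is statistically significant at the 0.1 level.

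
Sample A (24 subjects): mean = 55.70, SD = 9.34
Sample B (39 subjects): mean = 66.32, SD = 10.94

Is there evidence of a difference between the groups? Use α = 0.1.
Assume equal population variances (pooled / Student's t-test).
Student's two-sample t-test (equal variances):
H₀: μ₁ = μ₂
H₁: μ₁ ≠ μ₂
df = n₁ + n₂ - 2 = 61
Pooled variance s_p² = [(n₁-1)s₁² + (n₂-1)s₂²] / (n₁ + n₂ - 2) = [(23)(9.34²) + (38)(10.94²)] / 61 = 107.4491
SE = √(s_p²(1/n₁ + 1/n₂)) = √(107.4491 × (1/24 + 1/39)) = 2.6893
t = (x̄₁ - x̄₂) / SE = (55.70 - 66.32) / 2.6893 = -10.62 / 2.6893 = -3.949
p-value = 0.0002

Since p-value < α = 0.1, we reject H₀.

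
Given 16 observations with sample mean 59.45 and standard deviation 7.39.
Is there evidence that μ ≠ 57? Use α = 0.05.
One-sample t-test:
H₀: μ = 57
H₁: μ ≠ 57
df = n - 1 = 15
t = (x̄ - μ₀) / (s/√n) = (59.45 - 57) / (7.39/√16) = 1.326
p-value = 0.2046

Since p-value > α = 0.05, we fail to reject H₀.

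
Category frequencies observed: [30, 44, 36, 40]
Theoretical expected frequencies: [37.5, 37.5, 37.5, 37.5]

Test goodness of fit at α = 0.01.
Chi-square goodness of fit test:
H₀: observed counts match expected distribution
H₁: observed counts differ from expected distribution
df = k - 1 = 3
χ² = Σ(O - E)²/E
   = (30 - 37.5)²/37.5 + (44 - 37.5)²/37.5 + (36 - 37.5)²/37.5 + (40 - 37.5)²/37.5
   = 1.500 + 1.127 + 0.060 + 0.167
   = 2.85
p-value = 0.4148

Since p-value > α = 0.01, we fail to reject H₀.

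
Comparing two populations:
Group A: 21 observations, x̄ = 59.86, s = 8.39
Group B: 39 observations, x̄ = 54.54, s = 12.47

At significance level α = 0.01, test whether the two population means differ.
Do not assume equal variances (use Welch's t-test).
Welch's two-sample t-test:
H₀: μ₁ = μ₂
H₁: μ₁ ≠ μ₂
s₁²/n₁ = 8.39²/21 = 3.3520,  s₂²/n₂ = 12.47²/39 = 3.9872
SE = √(s₁²/n₁ + s₂²/n₂) = √(3.3520 + 3.9872) = 2.7091
df (Welch-Satterthwaite) = (s₁²/n₁ + s₂²/n₂)² / [(s₁²/n₁)²/(n₁-1) + (s₂²/n₂)²/(n₂-1)] ≈ 54.95
t = (x̄₁ - x̄₂) / SE = (59.86 - 54.54) / 2.7091 = 5.32 / 2.7091 = 1.964
p-value = 0.0546

Since p-value > α = 0.01, we fail to reject H₀.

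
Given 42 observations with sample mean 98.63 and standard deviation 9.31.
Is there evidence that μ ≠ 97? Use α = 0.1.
One-sample t-test:
H₀: μ = 97
H₁: μ ≠ 97
df = n - 1 = 41
t = (x̄ - μ₀) / (s/√n) = (98.63 - 97) / (9.31/√42) = 1.135
p-value = 0.2631

Since p-value > α = 0.1, we fail to reject H₀.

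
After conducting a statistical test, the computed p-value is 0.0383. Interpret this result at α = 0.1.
Since p = 0.0383 < α = 0.1, reject H₀.
There is sufficient evidence to reject the null hypothesis; the result is statistically significant at the 0.1 level.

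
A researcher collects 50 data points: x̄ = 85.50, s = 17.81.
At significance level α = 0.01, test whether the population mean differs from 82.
One-sample t-test:
H₀: μ = 82
H₁: μ ≠ 82
df = n - 1 = 49
t = (x̄ - μ₀) / (s/√n) = (85.50 - 82) / (17.81/√50) = 1.390
p-value = 0.1709

Since p-value > α = 0.01, we fail to reject H₀.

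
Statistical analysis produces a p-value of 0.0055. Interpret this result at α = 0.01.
Since p = 0.0055 < α = 0.01, reject H₀.
There is sufficient evidence to reject the null hypothesis; the result is statistically significant at the 0.01 level.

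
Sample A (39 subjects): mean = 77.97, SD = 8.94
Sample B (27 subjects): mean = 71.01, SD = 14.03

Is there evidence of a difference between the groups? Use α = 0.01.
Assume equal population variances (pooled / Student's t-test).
Student's two-sample t-test (equal variances):
H₀: μ₁ = μ₂
H₁: μ₁ ≠ μ₂
df = n₁ + n₂ - 2 = 64
Pooled variance s_p² = [(n₁-1)s₁² + (n₂-1)s₂²] / (n₁ + n₂ - 2) = [(38)(8.94²) + (26)(14.03²)] / 64 = 127.4213
SE = √(s_p²(1/n₁ + 1/n₂)) = √(127.4213 × (1/39 + 1/27)) = 2.8260
t = (x̄₁ - x̄₂) / SE = (77.97 - 71.01) / 2.8260 = 6.96 / 2.8260 = 2.463
p-value = 0.0165

Since p-value > α = 0.01, we fail to reject H₀.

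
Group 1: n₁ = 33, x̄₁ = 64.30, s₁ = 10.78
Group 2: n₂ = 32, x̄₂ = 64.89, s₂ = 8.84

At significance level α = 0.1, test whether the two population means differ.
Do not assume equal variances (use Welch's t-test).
Welch's two-sample t-test:
H₀: μ₁ = μ₂
H₁: μ₁ ≠ μ₂
s₁²/n₁ = 10.78²/33 = 3.5215,  s₂²/n₂ = 8.84²/32 = 2.4421
SE = √(s₁²/n₁ + s₂²/n₂) = √(3.5215 + 2.4421) = 2.4420
df (Welch-Satterthwaite) = (s₁²/n₁ + s₂²/n₂)² / [(s₁²/n₁)²/(n₁-1) + (s₂²/n₂)²/(n₂-1)] ≈ 61.33
t = (x̄₁ - x̄₂) / SE = (64.30 - 64.89) / 2.4420 = -0.59 / 2.4420 = -0.242
p-value = 0.8099

Since p-value > α = 0.1, we fail to reject H₀.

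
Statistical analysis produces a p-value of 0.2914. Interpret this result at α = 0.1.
Since p = 0.2914 > α = 0.1, fail to reject H₀.
There is insufficient evidence to reject the null hypothesis; the result is not statistically significant at the 0.1 level.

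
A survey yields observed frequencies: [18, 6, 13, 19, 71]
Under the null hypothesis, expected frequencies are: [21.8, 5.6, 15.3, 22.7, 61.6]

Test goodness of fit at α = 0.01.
Chi-square goodness of fit test:
H₀: observed counts match expected distribution
H₁: observed counts differ from expected distribution
df = k - 1 = 4
χ² = Σ(O - E)²/E
   = (18 - 21.8)²/21.8 + (6 - 5.6)²/5.6 + (13 - 15.3)²/15.3 + (19 - 22.7)²/22.7 + (71 - 61.6)²/61.6
   = 0.662 + 0.029 + 0.346 + 0.603 + 1.434
   = 3.07
p-value = 0.5455

Since p-value > α = 0.01, we fail to reject H₀.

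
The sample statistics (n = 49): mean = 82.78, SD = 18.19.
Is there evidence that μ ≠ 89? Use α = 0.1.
One-sample t-test:
H₀: μ = 89
H₁: μ ≠ 89
df = n - 1 = 48
t = (x̄ - μ₀) / (s/√n) = (82.78 - 89) / (18.19/√49) = -2.394
p-value = 0.0206

Since p-value < α = 0.1, we reject H₀.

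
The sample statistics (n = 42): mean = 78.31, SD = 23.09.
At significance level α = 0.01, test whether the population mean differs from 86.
One-sample t-test:
H₀: μ = 86
H₁: μ ≠ 86
df = n - 1 = 41
t = (x̄ - μ₀) / (s/√n) = (78.31 - 86) / (23.09/√42) = -2.158
p-value = 0.0368

Since p-value > α = 0.01, we fail to reject H₀.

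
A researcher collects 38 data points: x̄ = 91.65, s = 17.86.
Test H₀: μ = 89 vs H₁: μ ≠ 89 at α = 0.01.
One-sample t-test:
H₀: μ = 89
H₁: μ ≠ 89
df = n - 1 = 37
t = (x̄ - μ₀) / (s/√n) = (91.65 - 89) / (17.86/√38) = 0.915
p-value = 0.3663

Since p-value > α = 0.01, we fail to reject H₀.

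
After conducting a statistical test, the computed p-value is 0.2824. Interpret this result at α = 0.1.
Since p = 0.2824 > α = 0.1, fail to reject H₀.
There is insufficient evidence to reject the null hypothesis; the result is not statistically significant at the 0.1 level.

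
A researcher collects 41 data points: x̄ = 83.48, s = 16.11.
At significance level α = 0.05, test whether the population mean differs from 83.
One-sample t-test:
H₀: μ = 83
H₁: μ ≠ 83
df = n - 1 = 40
t = (x̄ - μ₀) / (s/√n) = (83.48 - 83) / (16.11/√41) = 0.191
p-value = 0.8497

Since p-value > α = 0.05, we fail to reject H₀.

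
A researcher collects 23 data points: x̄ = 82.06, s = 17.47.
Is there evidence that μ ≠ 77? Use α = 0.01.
One-sample t-test:
H₀: μ = 77
H₁: μ ≠ 77
df = n - 1 = 22
t = (x̄ - μ₀) / (s/√n) = (82.06 - 77) / (17.47/√23) = 1.389
p-value = 0.1787

Since p-value > α = 0.01, we fail to reject H₀.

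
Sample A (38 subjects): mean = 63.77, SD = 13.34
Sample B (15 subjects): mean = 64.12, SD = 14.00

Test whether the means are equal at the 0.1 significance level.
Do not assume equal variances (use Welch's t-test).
Welch's two-sample t-test:
H₀: μ₁ = μ₂
H₁: μ₁ ≠ μ₂
s₁²/n₁ = 13.34²/38 = 4.6830,  s₂²/n₂ = 14.00²/15 = 13.0667
SE = √(s₁²/n₁ + s₂²/n₂) = √(4.6830 + 13.0667) = 4.2130
df (Welch-Satterthwaite) = (s₁²/n₁ + s₂²/n₂)² / [(s₁²/n₁)²/(n₁-1) + (s₂²/n₂)²/(n₂-1)] ≈ 24.64
t = (x̄₁ - x̄₂) / SE = (63.77 - 64.12) / 4.2130 = -0.35 / 4.2130 = -0.083
p-value = 0.9345

Since p-value > α = 0.1, we fail to reject H₀.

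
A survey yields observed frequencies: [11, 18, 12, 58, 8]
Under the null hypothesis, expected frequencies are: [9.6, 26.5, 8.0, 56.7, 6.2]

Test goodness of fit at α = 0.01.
Chi-square goodness of fit test:
H₀: observed counts match expected distribution
H₁: observed counts differ from expected distribution
df = k - 1 = 4
χ² = Σ(O - E)²/E
   = (11 - 9.6)²/9.6 + (18 - 26.5)²/26.5 + (12 - 8.0)²/8.0 + (58 - 56.7)²/56.7 + (8 - 6.2)²/6.2
   = 0.204 + 2.726 + 2.000 + 0.030 + 0.523
   = 5.48
p-value = 0.2412

Since p-value > α = 0.01, we fail to reject H₀.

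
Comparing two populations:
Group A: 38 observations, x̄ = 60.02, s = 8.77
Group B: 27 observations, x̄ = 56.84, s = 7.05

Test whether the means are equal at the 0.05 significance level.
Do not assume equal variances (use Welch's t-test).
Welch's two-sample t-test:
H₀: μ₁ = μ₂
H₁: μ₁ ≠ μ₂
s₁²/n₁ = 8.77²/38 = 2.0240,  s₂²/n₂ = 7.05²/27 = 1.8408
SE = √(s₁²/n₁ + s₂²/n₂) = √(2.0240 + 1.8408) = 1.9659
df (Welch-Satterthwaite) = (s₁²/n₁ + s₂²/n₂)² / [(s₁²/n₁)²/(n₁-1) + (s₂²/n₂)²/(n₂-1)] ≈ 61.97
t = (x̄₁ - x̄₂) / SE = (60.02 - 56.84) / 1.9659 = 3.18 / 1.9659 = 1.618
p-value = 0.1108

Since p-value > α = 0.05, we fail to reject H₀.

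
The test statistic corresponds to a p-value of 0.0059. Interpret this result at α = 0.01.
Since p = 0.0059 < α = 0.01, reject H₀.
There is sufficient evidence to reject the null hypothesis; the result is statistically significant at the 0.01 level.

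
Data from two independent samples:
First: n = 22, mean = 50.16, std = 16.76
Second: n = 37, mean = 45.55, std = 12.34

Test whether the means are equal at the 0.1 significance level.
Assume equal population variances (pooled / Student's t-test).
Student's two-sample t-test (equal variances):
H₀: μ₁ = μ₂
H₁: μ₁ ≠ μ₂
df = n₁ + n₂ - 2 = 57
Pooled variance s_p² = [(n₁-1)s₁² + (n₂-1)s₂²] / (n₁ + n₂ - 2) = [(21)(16.76²) + (36)(12.34²)] / 57 = 199.6627
SE = √(s_p²(1/n₁ + 1/n₂)) = √(199.6627 × (1/22 + 1/37)) = 3.8042
t = (x̄₁ - x̄₂) / SE = (50.16 - 45.55) / 3.8042 = 4.61 / 3.8042 = 1.212
p-value = 0.2306

Since p-value > α = 0.1, we fail to reject H₀.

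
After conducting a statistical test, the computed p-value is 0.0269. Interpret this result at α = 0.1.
Since p = 0.0269 < α = 0.1, reject H₀.
There is sufficient evidence to reject the null hypothesis; the result is statistically significant at the 0.1 level.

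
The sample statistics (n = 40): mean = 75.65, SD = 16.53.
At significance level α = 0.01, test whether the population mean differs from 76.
One-sample t-test:
H₀: μ = 76
H₁: μ ≠ 76
df = n - 1 = 39
t = (x̄ - μ₀) / (s/√n) = (75.65 - 76) / (16.53/√40) = -0.134
p-value = 0.8942

Since p-value > α = 0.01, we fail to reject H₀.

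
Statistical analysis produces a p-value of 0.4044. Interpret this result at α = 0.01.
Since p = 0.4044 > α = 0.01, fail to reject H₀.
There is insufficient evidence to reject the null hypothesis; the result is not statistically significant at the 0.01 level.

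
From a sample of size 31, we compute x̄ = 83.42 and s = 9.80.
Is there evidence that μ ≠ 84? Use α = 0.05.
One-sample t-test:
H₀: μ = 84
H₁: μ ≠ 84
df = n - 1 = 30
t = (x̄ - μ₀) / (s/√n) = (83.42 - 84) / (9.80/√31) = -0.330
p-value = 0.7441

Since p-value > α = 0.05, we fail to reject H₀.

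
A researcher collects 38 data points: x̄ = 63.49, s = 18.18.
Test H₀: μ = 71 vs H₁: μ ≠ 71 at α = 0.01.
One-sample t-test:
H₀: μ = 71
H₁: μ ≠ 71
df = n - 1 = 37
t = (x̄ - μ₀) / (s/√n) = (63.49 - 71) / (18.18/√38) = -2.546
p-value = 0.0152

Since p-value > α = 0.01, we fail to reject H₀.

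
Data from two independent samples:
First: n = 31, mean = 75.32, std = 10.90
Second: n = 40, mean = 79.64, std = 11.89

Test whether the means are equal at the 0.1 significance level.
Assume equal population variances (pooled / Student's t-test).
Student's two-sample t-test (equal variances):
H₀: μ₁ = μ₂
H₁: μ₁ ≠ μ₂
df = n₁ + n₂ - 2 = 69
Pooled variance s_p² = [(n₁-1)s₁² + (n₂-1)s₂²] / (n₁ + n₂ - 2) = [(30)(10.90²) + (39)(11.89²)] / 69 = 131.5625
SE = √(s_p²(1/n₁ + 1/n₂)) = √(131.5625 × (1/31 + 1/40)) = 2.7446
t = (x̄₁ - x̄₂) / SE = (75.32 - 79.64) / 2.7446 = -4.32 / 2.7446 = -1.574
p-value = 0.1201

Since p-value > α = 0.1, we fail to reject H₀.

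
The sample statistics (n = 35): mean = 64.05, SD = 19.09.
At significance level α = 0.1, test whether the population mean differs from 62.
One-sample t-test:
H₀: μ = 62
H₁: μ ≠ 62
df = n - 1 = 34
t = (x̄ - μ₀) / (s/√n) = (64.05 - 62) / (19.09/√35) = 0.635
p-value = 0.5295

Since p-value > α = 0.1, we fail to reject H₀.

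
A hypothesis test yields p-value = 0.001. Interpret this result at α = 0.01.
Since p = 0.001 < α = 0.01, reject H₀.
There is sufficient evidence to reject the null hypothesis; the result is statistically significant at the 0.01 level.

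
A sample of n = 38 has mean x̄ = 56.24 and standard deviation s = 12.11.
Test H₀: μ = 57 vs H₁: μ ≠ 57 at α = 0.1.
One-sample t-test:
H₀: μ = 57
H₁: μ ≠ 57
df = n - 1 = 37
t = (x̄ - μ₀) / (s/√n) = (56.24 - 57) / (12.11/√38) = -0.387
p-value = 0.7011

Since p-value > α = 0.1, we fail to reject H₀.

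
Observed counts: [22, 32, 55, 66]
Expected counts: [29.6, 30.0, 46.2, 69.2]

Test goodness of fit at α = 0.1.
Chi-square goodness of fit test:
H₀: observed counts match expected distribution
H₁: observed counts differ from expected distribution
df = k - 1 = 3
χ² = Σ(O - E)²/E
   = (22 - 29.6)²/29.6 + (32 - 30.0)²/30.0 + (55 - 46.2)²/46.2 + (66 - 69.2)²/69.2
   = 1.951 + 0.133 + 1.676 + 0.148
   = 3.91
p-value = 0.2715

Since p-value > α = 0.1, we fail to reject H₀.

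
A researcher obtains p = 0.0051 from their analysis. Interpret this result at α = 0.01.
Since p = 0.0051 < α = 0.01, reject H₀.
There is sufficient evidence to reject the null hypothesis; the result is statistically significant at the 0.01 level.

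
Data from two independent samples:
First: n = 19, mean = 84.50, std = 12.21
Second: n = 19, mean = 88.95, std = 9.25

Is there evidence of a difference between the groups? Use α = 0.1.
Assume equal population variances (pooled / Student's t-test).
Student's two-sample t-test (equal variances):
H₀: μ₁ = μ₂
H₁: μ₁ ≠ μ₂
df = n₁ + n₂ - 2 = 36
Pooled variance s_p² = [(n₁-1)s₁² + (n₂-1)s₂²] / (n₁ + n₂ - 2) = [(18)(12.21²) + (18)(9.25²)] / 36 = 117.3233
SE = √(s_p²(1/n₁ + 1/n₂)) = √(117.3233 × (1/19 + 1/19)) = 3.5142
t = (x̄₁ - x̄₂) / SE = (84.50 - 88.95) / 3.5142 = -4.45 / 3.5142 = -1.266
p-value = 0.2135

Since p-value > α = 0.1, we fail to reject H₀.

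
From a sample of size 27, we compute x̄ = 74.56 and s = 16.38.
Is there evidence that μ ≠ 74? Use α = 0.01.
One-sample t-test:
H₀: μ = 74
H₁: μ ≠ 74
df = n - 1 = 26
t = (x̄ - μ₀) / (s/√n) = (74.56 - 74) / (16.38/√27) = 0.178
p-value = 0.8604

Since p-value > α = 0.01, we fail to reject H₀.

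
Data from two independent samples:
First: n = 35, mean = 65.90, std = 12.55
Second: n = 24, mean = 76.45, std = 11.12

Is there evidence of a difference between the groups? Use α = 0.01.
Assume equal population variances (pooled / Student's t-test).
Student's two-sample t-test (equal variances):
H₀: μ₁ = μ₂
H₁: μ₁ ≠ μ₂
df = n₁ + n₂ - 2 = 57
Pooled variance s_p² = [(n₁-1)s₁² + (n₂-1)s₂²] / (n₁ + n₂ - 2) = [(34)(12.55²) + (23)(11.12²)] / 57 = 143.8445
SE = √(s_p²(1/n₁ + 1/n₂)) = √(143.8445 × (1/35 + 1/24)) = 3.1786
t = (x̄₁ - x̄₂) / SE = (65.90 - 76.45) / 3.1786 = -10.55 / 3.1786 = -3.319
p-value = 0.0016

Since p-value < α = 0.01, we reject H₀.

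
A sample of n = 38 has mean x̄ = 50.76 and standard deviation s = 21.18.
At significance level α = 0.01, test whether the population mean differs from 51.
One-sample t-test:
H₀: μ = 51
H₁: μ ≠ 51
df = n - 1 = 37
t = (x̄ - μ₀) / (s/√n) = (50.76 - 51) / (21.18/√38) = -0.070
p-value = 0.9447

Since p-value > α = 0.01, we fail to reject H₀.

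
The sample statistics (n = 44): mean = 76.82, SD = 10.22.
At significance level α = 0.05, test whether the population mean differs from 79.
One-sample t-test:
H₀: μ = 79
H₁: μ ≠ 79
df = n - 1 = 43
t = (x̄ - μ₀) / (s/√n) = (76.82 - 79) / (10.22/√44) = -1.415
p-value = 0.1643

Since p-value > α = 0.05, we fail to reject H₀.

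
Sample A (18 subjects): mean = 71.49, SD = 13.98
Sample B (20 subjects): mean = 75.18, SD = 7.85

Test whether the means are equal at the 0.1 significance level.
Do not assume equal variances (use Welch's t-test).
Welch's two-sample t-test:
H₀: μ₁ = μ₂
H₁: μ₁ ≠ μ₂
s₁²/n₁ = 13.98²/18 = 10.8578,  s₂²/n₂ = 7.85²/20 = 3.0811
SE = √(s₁²/n₁ + s₂²/n₂) = √(10.8578 + 3.0811) = 3.7335
df (Welch-Satterthwaite) = (s₁²/n₁ + s₂²/n₂)² / [(s₁²/n₁)²/(n₁-1) + (s₂²/n₂)²/(n₂-1)] ≈ 26.13
t = (x̄₁ - x̄₂) / SE = (71.49 - 75.18) / 3.7335 = -3.69 / 3.7335 = -0.988
p-value = 0.3320

Since p-value > α = 0.1, we fail to reject H₀.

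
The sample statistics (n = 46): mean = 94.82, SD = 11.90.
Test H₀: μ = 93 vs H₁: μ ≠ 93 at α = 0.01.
One-sample t-test:
H₀: μ = 93
H₁: μ ≠ 93
df = n - 1 = 45
t = (x̄ - μ₀) / (s/√n) = (94.82 - 93) / (11.90/√46) = 1.037
p-value = 0.3051

Since p-value > α = 0.01, we fail to reject H₀.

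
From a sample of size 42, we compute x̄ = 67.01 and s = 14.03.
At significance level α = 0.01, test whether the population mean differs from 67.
One-sample t-test:
H₀: μ = 67
H₁: μ ≠ 67
df = n - 1 = 41
t = (x̄ - μ₀) / (s/√n) = (67.01 - 67) / (14.03/√42) = 0.005
p-value = 0.9963

Since p-value > α = 0.01, we fail to reject H₀.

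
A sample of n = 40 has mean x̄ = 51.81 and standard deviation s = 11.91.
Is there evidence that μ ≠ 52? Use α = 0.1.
One-sample t-test:
H₀: μ = 52
H₁: μ ≠ 52
df = n - 1 = 39
t = (x̄ - μ₀) / (s/√n) = (51.81 - 52) / (11.91/√40) = -0.101
p-value = 0.9202

Since p-value > α = 0.1, we fail to reject H₀.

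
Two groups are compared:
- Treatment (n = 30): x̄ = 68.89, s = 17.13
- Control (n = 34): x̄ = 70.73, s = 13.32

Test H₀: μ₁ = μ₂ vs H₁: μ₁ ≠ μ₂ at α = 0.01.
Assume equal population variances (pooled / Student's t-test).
Student's two-sample t-test (equal variances):
H₀: μ₁ = μ₂
H₁: μ₁ ≠ μ₂
df = n₁ + n₂ - 2 = 62
Pooled variance s_p² = [(n₁-1)s₁² + (n₂-1)s₂²] / (n₁ + n₂ - 2) = [(29)(17.13²) + (33)(13.32²)] / 62 = 231.6872
SE = √(s_p²(1/n₁ + 1/n₂)) = √(231.6872 × (1/30 + 1/34)) = 3.8128
t = (x̄₁ - x̄₂) / SE = (68.89 - 70.73) / 3.8128 = -1.84 / 3.8128 = -0.483
p-value = 0.6311

Since p-value > α = 0.01, we fail to reject H₀.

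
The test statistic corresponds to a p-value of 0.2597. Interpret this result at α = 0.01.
Since p = 0.2597 > α = 0.01, fail to reject H₀.
There is insufficient evidence to reject the null hypothesis; the result is not statistically significant at the 0.01 level.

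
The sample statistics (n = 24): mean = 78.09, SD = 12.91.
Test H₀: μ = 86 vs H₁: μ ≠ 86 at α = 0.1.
One-sample t-test:
H₀: μ = 86
H₁: μ ≠ 86
df = n - 1 = 23
t = (x̄ - μ₀) / (s/√n) = (78.09 - 86) / (12.91/√24) = -3.002
p-value = 0.0064

Since p-value < α = 0.1, we reject H₀.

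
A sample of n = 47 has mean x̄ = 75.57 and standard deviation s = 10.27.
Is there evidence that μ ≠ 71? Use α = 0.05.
One-sample t-test:
H₀: μ = 71
H₁: μ ≠ 71
df = n - 1 = 46
t = (x̄ - μ₀) / (s/√n) = (75.57 - 71) / (10.27/√47) = 3.051
p-value = 0.0038

Since p-value < α = 0.05, we reject H₀.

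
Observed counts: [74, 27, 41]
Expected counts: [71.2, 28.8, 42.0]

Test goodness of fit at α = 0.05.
Chi-square goodness of fit test:
H₀: observed counts match expected distribution
H₁: observed counts differ from expected distribution
df = k - 1 = 2
χ² = Σ(O - E)²/E
   = (74 - 71.2)²/71.2 + (27 - 28.8)²/28.8 + (41 - 42.0)²/42.0
   = 0.110 + 0.113 + 0.024
   = 0.25
p-value = 0.8841

Since p-value > α = 0.05, we fail to reject H₀.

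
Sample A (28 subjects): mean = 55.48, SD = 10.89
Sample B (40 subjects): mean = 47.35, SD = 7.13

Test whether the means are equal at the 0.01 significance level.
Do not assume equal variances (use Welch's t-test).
Welch's two-sample t-test:
H₀: μ₁ = μ₂
H₁: μ₁ ≠ μ₂
s₁²/n₁ = 10.89²/28 = 4.2354,  s₂²/n₂ = 7.13²/40 = 1.2709
SE = √(s₁²/n₁ + s₂²/n₂) = √(4.2354 + 1.2709) = 2.3466
df (Welch-Satterthwaite) = (s₁²/n₁ + s₂²/n₂)² / [(s₁²/n₁)²/(n₁-1) + (s₂²/n₂)²/(n₂-1)] ≈ 42.96
t = (x̄₁ - x̄₂) / SE = (55.48 - 47.35) / 2.3466 = 8.13 / 2.3466 = 3.465
p-value = 0.0012

Since p-value < α = 0.01, we reject H₀.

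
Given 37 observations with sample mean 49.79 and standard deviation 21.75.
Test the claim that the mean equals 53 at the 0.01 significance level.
One-sample t-test:
H₀: μ = 53
H₁: μ ≠ 53
df = n - 1 = 36
t = (x̄ - μ₀) / (s/√n) = (49.79 - 53) / (21.75/√37) = -0.898
p-value = 0.3753

Since p-value > α = 0.01, we fail to reject H₀.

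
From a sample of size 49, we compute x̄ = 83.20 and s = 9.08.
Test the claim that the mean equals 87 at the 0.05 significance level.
One-sample t-test:
H₀: μ = 87
H₁: μ ≠ 87
df = n - 1 = 48
t = (x̄ - μ₀) / (s/√n) = (83.20 - 87) / (9.08/√49) = -2.930
p-value = 0.0052

Since p-value < α = 0.05, we reject H₀.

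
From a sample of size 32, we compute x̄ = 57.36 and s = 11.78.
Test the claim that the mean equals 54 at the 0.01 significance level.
One-sample t-test:
H₀: μ = 54
H₁: μ ≠ 54
df = n - 1 = 31
t = (x̄ - μ₀) / (s/√n) = (57.36 - 54) / (11.78/√32) = 1.614
p-value = 0.1168

Since p-value > α = 0.01, we fail to reject H₀.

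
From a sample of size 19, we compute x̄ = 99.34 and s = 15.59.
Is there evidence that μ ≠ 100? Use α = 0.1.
One-sample t-test:
H₀: μ = 100
H₁: μ ≠ 100
df = n - 1 = 18
t = (x̄ - μ₀) / (s/√n) = (99.34 - 100) / (15.59/√19) = -0.185
p-value = 0.8557

Since p-value > α = 0.1, we fail to reject H₀.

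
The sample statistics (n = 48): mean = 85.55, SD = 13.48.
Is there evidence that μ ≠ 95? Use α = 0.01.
One-sample t-test:
H₀: μ = 95
H₁: μ ≠ 95
df = n - 1 = 47
t = (x̄ - μ₀) / (s/√n) = (85.55 - 95) / (13.48/√48) = -4.857
p-value < 0.0001

Since p-value < α = 0.01, we reject H₀.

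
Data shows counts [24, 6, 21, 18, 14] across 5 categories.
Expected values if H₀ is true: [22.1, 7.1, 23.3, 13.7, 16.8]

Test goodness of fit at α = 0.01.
Chi-square goodness of fit test:
H₀: observed counts match expected distribution
H₁: observed counts differ from expected distribution
df = k - 1 = 4
χ² = Σ(O - E)²/E
   = (24 - 22.1)²/22.1 + (6 - 7.1)²/7.1 + (21 - 23.3)²/23.3 + (18 - 13.7)²/13.7 + (14 - 16.8)²/16.8
   = 0.163 + 0.170 + 0.227 + 1.350 + 0.467
   = 2.38
p-value = 0.6668

Since p-value > α = 0.01, we fail to reject H₀.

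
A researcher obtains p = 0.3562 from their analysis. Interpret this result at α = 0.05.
Since p = 0.3562 > α = 0.05, fail to reject H₀.
There is insufficient evidence to reject the null hypothesis; the result is not statistically significant at the 0.05 level.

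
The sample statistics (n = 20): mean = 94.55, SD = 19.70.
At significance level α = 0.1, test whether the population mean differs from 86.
One-sample t-test:
H₀: μ = 86
H₁: μ ≠ 86
df = n - 1 = 19
t = (x̄ - μ₀) / (s/√n) = (94.55 - 86) / (19.70/√20) = 1.941
p-value = 0.0672

Since p-value < α = 0.1, we reject H₀.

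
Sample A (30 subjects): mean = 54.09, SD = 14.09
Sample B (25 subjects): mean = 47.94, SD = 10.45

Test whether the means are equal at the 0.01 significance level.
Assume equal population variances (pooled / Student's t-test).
Student's two-sample t-test (equal variances):
H₀: μ₁ = μ₂
H₁: μ₁ ≠ μ₂
df = n₁ + n₂ - 2 = 53
Pooled variance s_p² = [(n₁-1)s₁² + (n₂-1)s₂²] / (n₁ + n₂ - 2) = [(29)(14.09²) + (24)(10.45²)] / 53 = 158.0788
SE = √(s_p²(1/n₁ + 1/n₂)) = √(158.0788 × (1/30 + 1/25)) = 3.4048
t = (x̄₁ - x̄₂) / SE = (54.09 - 47.94) / 3.4048 = 6.15 / 3.4048 = 1.806
p-value = 0.0766

Since p-value > α = 0.01, we fail to reject H₀.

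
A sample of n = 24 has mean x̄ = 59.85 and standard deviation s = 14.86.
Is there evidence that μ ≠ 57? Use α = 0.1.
One-sample t-test:
H₀: μ = 57
H₁: μ ≠ 57
df = n - 1 = 23
t = (x̄ - μ₀) / (s/√n) = (59.85 - 57) / (14.86/√24) = 0.940
p-value = 0.3572

Since p-value > α = 0.1, we fail to reject H₀.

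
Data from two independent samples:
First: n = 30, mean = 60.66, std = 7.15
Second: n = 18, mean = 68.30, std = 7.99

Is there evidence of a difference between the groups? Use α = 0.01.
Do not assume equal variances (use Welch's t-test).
Welch's two-sample t-test:
H₀: μ₁ = μ₂
H₁: μ₁ ≠ μ₂
s₁²/n₁ = 7.15²/30 = 1.7041,  s₂²/n₂ = 7.99²/18 = 3.5467
SE = √(s₁²/n₁ + s₂²/n₂) = √(1.7041 + 3.5467) = 2.2915
df (Welch-Satterthwaite) = (s₁²/n₁ + s₂²/n₂)² / [(s₁²/n₁)²/(n₁-1) + (s₂²/n₂)²/(n₂-1)] ≈ 32.82
t = (x̄₁ - x̄₂) / SE = (60.66 - 68.30) / 2.2915 = -7.64 / 2.2915 = -3.334
p-value = 0.0021

Since p-value < α = 0.01, we reject H₀.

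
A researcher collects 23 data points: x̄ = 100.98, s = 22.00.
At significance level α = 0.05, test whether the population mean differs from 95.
One-sample t-test:
H₀: μ = 95
H₁: μ ≠ 95
df = n - 1 = 22
t = (x̄ - μ₀) / (s/√n) = (100.98 - 95) / (22.00/√23) = 1.304
p-value = 0.2058

Since p-value > α = 0.05, we fail to reject H₀.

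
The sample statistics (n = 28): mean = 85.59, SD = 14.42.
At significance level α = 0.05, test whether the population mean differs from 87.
One-sample t-test:
H₀: μ = 87
H₁: μ ≠ 87
df = n - 1 = 27
t = (x̄ - μ₀) / (s/√n) = (85.59 - 87) / (14.42/√28) = -0.517
p-value = 0.6091

Since p-value > α = 0.05, we fail to reject H₀.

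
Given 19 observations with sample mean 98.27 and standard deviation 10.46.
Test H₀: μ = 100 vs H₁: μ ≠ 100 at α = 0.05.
One-sample t-test:
H₀: μ = 100
H₁: μ ≠ 100
df = n - 1 = 18
t = (x̄ - μ₀) / (s/√n) = (98.27 - 100) / (10.46/√19) = -0.721
p-value = 0.4802

Since p-value > α = 0.05, we fail to reject H₀.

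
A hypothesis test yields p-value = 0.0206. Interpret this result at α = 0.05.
Since p = 0.0206 < α = 0.05, reject H₀.
There is sufficient evidence to reject the null hypothesis; the result is statistically significant at the 0.05 level.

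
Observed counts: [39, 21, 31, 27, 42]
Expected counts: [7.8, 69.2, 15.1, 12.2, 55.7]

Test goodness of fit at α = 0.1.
Chi-square goodness of fit test:
H₀: observed counts match expected distribution
H₁: observed counts differ from expected distribution
df = k - 1 = 4
χ² = Σ(O - E)²/E
   = (39 - 7.8)²/7.8 + (21 - 69.2)²/69.2 + (31 - 15.1)²/15.1 + (27 - 12.2)²/12.2 + (42 - 55.7)²/55.7
   = 124.800 + 33.573 + 16.742 + 17.954 + 3.370
   = 196.44
p-value < 0.0001

Since p-value < α = 0.1, we reject H₀.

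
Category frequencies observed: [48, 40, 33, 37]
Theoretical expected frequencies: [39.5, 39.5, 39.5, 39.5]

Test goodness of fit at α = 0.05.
Chi-square goodness of fit test:
H₀: observed counts match expected distribution
H₁: observed counts differ from expected distribution
df = k - 1 = 3
χ² = Σ(O - E)²/E
   = (48 - 39.5)²/39.5 + (40 - 39.5)²/39.5 + (33 - 39.5)²/39.5 + (37 - 39.5)²/39.5
   = 1.829 + 0.006 + 1.070 + 0.158
   = 3.06
p-value = 0.3820

Since p-value > α = 0.05, we fail to reject H₀.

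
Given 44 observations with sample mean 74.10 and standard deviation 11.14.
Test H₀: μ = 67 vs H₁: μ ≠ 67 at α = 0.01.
One-sample t-test:
H₀: μ = 67
H₁: μ ≠ 67
df = n - 1 = 43
t = (x̄ - μ₀) / (s/√n) = (74.10 - 67) / (11.14/√44) = 4.228
p-value = 0.0001

Since p-value < α = 0.01, we reject H₀.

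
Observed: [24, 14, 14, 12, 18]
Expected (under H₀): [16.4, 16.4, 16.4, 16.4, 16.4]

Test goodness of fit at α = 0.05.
Chi-square goodness of fit test:
H₀: observed counts match expected distribution
H₁: observed counts differ from expected distribution
df = k - 1 = 4
χ² = Σ(O - E)²/E
   = (24 - 16.4)²/16.4 + (14 - 16.4)²/16.4 + (14 - 16.4)²/16.4 + (12 - 16.4)²/16.4 + (18 - 16.4)²/16.4
   = 3.522 + 0.351 + 0.351 + 1.180 + 0.156
   = 5.56
p-value = 0.2344

Since p-value > α = 0.05, we fail to reject H₀.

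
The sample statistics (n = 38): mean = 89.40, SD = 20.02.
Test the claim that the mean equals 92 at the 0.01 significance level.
One-sample t-test:
H₀: μ = 92
H₁: μ ≠ 92
df = n - 1 = 37
t = (x̄ - μ₀) / (s/√n) = (89.40 - 92) / (20.02/√38) = -0.801
p-value = 0.4285

Since p-value > α = 0.01, we fail to reject H₀.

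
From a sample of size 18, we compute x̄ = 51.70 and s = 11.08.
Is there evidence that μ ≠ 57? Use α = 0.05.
One-sample t-test:
H₀: μ = 57
H₁: μ ≠ 57
df = n - 1 = 17
t = (x̄ - μ₀) / (s/√n) = (51.70 - 57) / (11.08/√18) = -2.029
p-value = 0.0584

Since p-value > α = 0.05, we fail to reject H₀.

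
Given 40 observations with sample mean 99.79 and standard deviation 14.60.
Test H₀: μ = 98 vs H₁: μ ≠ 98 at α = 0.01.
One-sample t-test:
H₀: μ = 98
H₁: μ ≠ 98
df = n - 1 = 39
t = (x̄ - μ₀) / (s/√n) = (99.79 - 98) / (14.60/√40) = 0.775
p-value = 0.4428

Since p-value > α = 0.01, we fail to reject H₀.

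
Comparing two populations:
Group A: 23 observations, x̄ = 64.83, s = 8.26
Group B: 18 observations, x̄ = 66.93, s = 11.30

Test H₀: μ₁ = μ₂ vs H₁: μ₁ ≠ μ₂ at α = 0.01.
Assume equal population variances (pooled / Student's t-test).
Student's two-sample t-test (equal variances):
H₀: μ₁ = μ₂
H₁: μ₁ ≠ μ₂
df = n₁ + n₂ - 2 = 39
Pooled variance s_p² = [(n₁-1)s₁² + (n₂-1)s₂²] / (n₁ + n₂ - 2) = [(22)(8.26²) + (17)(11.30²)] / 39 = 94.1471
SE = √(s_p²(1/n₁ + 1/n₂)) = √(94.1471 × (1/23 + 1/18)) = 3.0535
t = (x̄₁ - x̄₂) / SE = (64.83 - 66.93) / 3.0535 = -2.10 / 3.0535 = -0.688
p-value = 0.4957

Since p-value > α = 0.01, we fail to reject H₀.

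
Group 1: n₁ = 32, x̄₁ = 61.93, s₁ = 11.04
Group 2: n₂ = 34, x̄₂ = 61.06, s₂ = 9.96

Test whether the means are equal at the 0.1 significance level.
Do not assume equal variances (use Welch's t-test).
Welch's two-sample t-test:
H₀: μ₁ = μ₂
H₁: μ₁ ≠ μ₂
s₁²/n₁ = 11.04²/32 = 3.8088,  s₂²/n₂ = 9.96²/34 = 2.9177
SE = √(s₁²/n₁ + s₂²/n₂) = √(3.8088 + 2.9177) = 2.5935
df (Welch-Satterthwaite) = (s₁²/n₁ + s₂²/n₂)² / [(s₁²/n₁)²/(n₁-1) + (s₂²/n₂)²/(n₂-1)] ≈ 62.33
t = (x̄₁ - x̄₂) / SE = (61.93 - 61.06) / 2.5935 = 0.87 / 2.5935 = 0.335
p-value = 0.7384

Since p-value > α = 0.1, we fail to reject H₀.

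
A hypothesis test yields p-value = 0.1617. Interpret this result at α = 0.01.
Since p = 0.1617 > α = 0.01, fail to reject H₀.
There is insufficient evidence to reject the null hypothesis; the result is not statistically significant at the 0.01 level.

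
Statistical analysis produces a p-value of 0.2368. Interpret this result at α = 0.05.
Since p = 0.2368 > α = 0.05, fail to reject H₀.
There is insufficient evidence to reject the null hypothesis; the result is not statistically significant at the 0.05 level.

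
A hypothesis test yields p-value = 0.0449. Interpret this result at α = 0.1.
Since p = 0.0449 < α = 0.1, reject H₀.
There is sufficient evidence to reject the null hypothesis; the result is statistically significant at the 0.1 level.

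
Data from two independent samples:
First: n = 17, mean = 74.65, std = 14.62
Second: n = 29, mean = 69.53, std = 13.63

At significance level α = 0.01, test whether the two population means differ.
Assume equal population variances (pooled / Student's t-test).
Student's two-sample t-test (equal variances):
H₀: μ₁ = μ₂
H₁: μ₁ ≠ μ₂
df = n₁ + n₂ - 2 = 44
Pooled variance s_p² = [(n₁-1)s₁² + (n₂-1)s₂²] / (n₁ + n₂ - 2) = [(16)(14.62²) + (28)(13.63²)] / 44 = 195.9469
SE = √(s_p²(1/n₁ + 1/n₂)) = √(195.9469 × (1/17 + 1/29)) = 4.2759
t = (x̄₁ - x̄₂) / SE = (74.65 - 69.53) / 4.2759 = 5.12 / 4.2759 = 1.197
p-value = 0.2376

Since p-value > α = 0.01, we fail to reject H₀.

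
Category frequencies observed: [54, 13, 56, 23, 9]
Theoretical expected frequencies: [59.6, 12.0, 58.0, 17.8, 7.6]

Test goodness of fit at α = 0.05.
Chi-square goodness of fit test:
H₀: observed counts match expected distribution
H₁: observed counts differ from expected distribution
df = k - 1 = 4
χ² = Σ(O - E)²/E
   = (54 - 59.6)²/59.6 + (13 - 12.0)²/12.0 + (56 - 58.0)²/58.0 + (23 - 17.8)²/17.8 + (9 - 7.6)²/7.6
   = 0.526 + 0.083 + 0.069 + 1.519 + 0.258
   = 2.46
p-value = 0.6526

Since p-value > α = 0.05, we fail to reject H₀.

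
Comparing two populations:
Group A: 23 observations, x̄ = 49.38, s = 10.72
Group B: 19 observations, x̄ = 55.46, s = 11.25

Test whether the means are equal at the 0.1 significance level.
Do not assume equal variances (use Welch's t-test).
Welch's two-sample t-test:
H₀: μ₁ = μ₂
H₁: μ₁ ≠ μ₂
s₁²/n₁ = 10.72²/23 = 4.9965,  s₂²/n₂ = 11.25²/19 = 6.6612
SE = √(s₁²/n₁ + s₂²/n₂) = √(4.9965 + 6.6612) = 3.4143
df (Welch-Satterthwaite) = (s₁²/n₁ + s₂²/n₂)² / [(s₁²/n₁)²/(n₁-1) + (s₂²/n₂)²/(n₂-1)] ≈ 37.75
t = (x̄₁ - x̄₂) / SE = (49.38 - 55.46) / 3.4143 = -6.08 / 3.4143 = -1.781
p-value = 0.0830

Since p-value < α = 0.1, we reject H₀.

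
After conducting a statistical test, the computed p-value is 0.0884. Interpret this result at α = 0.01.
Since p = 0.0884 > α = 0.01, fail to reject H₀.
There is insufficient evidence to reject the null hypothesis; the result is not statistically significant at the 0.01 level.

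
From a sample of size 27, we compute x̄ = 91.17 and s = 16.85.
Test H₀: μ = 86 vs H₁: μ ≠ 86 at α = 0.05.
One-sample t-test:
H₀: μ = 86
H₁: μ ≠ 86
df = n - 1 = 26
t = (x̄ - μ₀) / (s/√n) = (91.17 - 86) / (16.85/√27) = 1.594
p-value = 0.1230

Since p-value > α = 0.05, we fail to reject H₀.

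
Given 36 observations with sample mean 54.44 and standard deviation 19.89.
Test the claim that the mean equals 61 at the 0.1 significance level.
One-sample t-test:
H₀: μ = 61
H₁: μ ≠ 61
df = n - 1 = 35
t = (x̄ - μ₀) / (s/√n) = (54.44 - 61) / (19.89/√36) = -1.979
p-value = 0.0557

Since p-value < α = 0.1, we reject H₀.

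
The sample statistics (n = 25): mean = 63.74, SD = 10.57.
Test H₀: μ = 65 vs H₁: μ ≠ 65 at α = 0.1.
One-sample t-test:
H₀: μ = 65
H₁: μ ≠ 65
df = n - 1 = 24
t = (x̄ - μ₀) / (s/√n) = (63.74 - 65) / (10.57/√25) = -0.596
p-value = 0.5567

Since p-value > α = 0.1, we fail to reject H₀.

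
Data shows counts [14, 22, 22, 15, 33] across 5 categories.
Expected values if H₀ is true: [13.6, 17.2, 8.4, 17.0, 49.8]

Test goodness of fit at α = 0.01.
Chi-square goodness of fit test:
H₀: observed counts match expected distribution
H₁: observed counts differ from expected distribution
df = k - 1 = 4
χ² = Σ(O - E)²/E
   = (14 - 13.6)²/13.6 + (22 - 17.2)²/17.2 + (22 - 8.4)²/8.4 + (15 - 17.0)²/17.0 + (33 - 49.8)²/49.8
   = 0.012 + 1.340 + 22.019 + 0.235 + 5.667
   = 29.27
p-value < 0.0001

Since p-value < α = 0.01, we reject H₀.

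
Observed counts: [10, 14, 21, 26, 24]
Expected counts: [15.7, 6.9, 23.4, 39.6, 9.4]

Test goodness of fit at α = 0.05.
Chi-square goodness of fit test:
H₀: observed counts match expected distribution
H₁: observed counts differ from expected distribution
df = k - 1 = 4
χ² = Σ(O - E)²/E
   = (10 - 15.7)²/15.7 + (14 - 6.9)²/6.9 + (21 - 23.4)²/23.4 + (26 - 39.6)²/39.6 + (24 - 9.4)²/9.4
   = 2.069 + 7.306 + 0.246 + 4.671 + 22.677
   = 36.97
p-value < 0.0001

Since p-value < α = 0.05, we reject H₀.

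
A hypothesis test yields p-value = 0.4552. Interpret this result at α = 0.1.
Since p = 0.4552 > α = 0.1, fail to reject H₀.
There is insufficient evidence to reject the null hypothesis; the result is not statistically significant at the 0.1 level.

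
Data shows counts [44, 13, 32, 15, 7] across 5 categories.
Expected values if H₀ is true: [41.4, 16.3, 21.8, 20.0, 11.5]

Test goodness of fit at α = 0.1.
Chi-square goodness of fit test:
H₀: observed counts match expected distribution
H₁: observed counts differ from expected distribution
df = k - 1 = 4
χ² = Σ(O - E)²/E
   = (44 - 41.4)²/41.4 + (13 - 16.3)²/16.3 + (32 - 21.8)²/21.8 + (15 - 20.0)²/20.0 + (7 - 11.5)²/11.5
   = 0.163 + 0.668 + 4.772 + 1.250 + 1.761
   = 8.61
p-value = 0.0715

Since p-value < α = 0.1, we reject H₀.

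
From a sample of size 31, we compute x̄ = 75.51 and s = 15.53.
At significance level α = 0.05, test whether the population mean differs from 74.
One-sample t-test:
H₀: μ = 74
H₁: μ ≠ 74
df = n - 1 = 30
t = (x̄ - μ₀) / (s/√n) = (75.51 - 74) / (15.53/√31) = 0.541
p-value = 0.5923

Since p-value > α = 0.05, we fail to reject H₀.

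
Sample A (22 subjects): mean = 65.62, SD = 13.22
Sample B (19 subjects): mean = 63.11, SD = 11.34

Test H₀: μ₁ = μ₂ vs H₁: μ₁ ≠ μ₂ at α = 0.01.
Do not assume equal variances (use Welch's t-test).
Welch's two-sample t-test:
H₀: μ₁ = μ₂
H₁: μ₁ ≠ μ₂
s₁²/n₁ = 13.22²/22 = 7.9440,  s₂²/n₂ = 11.34²/19 = 6.7682
SE = √(s₁²/n₁ + s₂²/n₂) = √(7.9440 + 6.7682) = 3.8356
df (Welch-Satterthwaite) = (s₁²/n₁ + s₂²/n₂)² / [(s₁²/n₁)²/(n₁-1) + (s₂²/n₂)²/(n₂-1)] ≈ 39.00
t = (x̄₁ - x̄₂) / SE = (65.62 - 63.11) / 3.8356 = 2.51 / 3.8356 = 0.654
p-value = 0.5167

Since p-value > α = 0.01, we fail to reject H₀.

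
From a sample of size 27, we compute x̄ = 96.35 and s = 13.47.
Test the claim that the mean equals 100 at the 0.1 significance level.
One-sample t-test:
H₀: μ = 100
H₁: μ ≠ 100
df = n - 1 = 26
t = (x̄ - μ₀) / (s/√n) = (96.35 - 100) / (13.47/√27) = -1.408
p-value = 0.1710

Since p-value > α = 0.1, we fail to reject H₀.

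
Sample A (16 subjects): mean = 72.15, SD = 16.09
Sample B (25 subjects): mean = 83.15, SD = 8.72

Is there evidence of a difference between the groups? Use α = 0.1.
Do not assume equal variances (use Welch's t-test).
Welch's two-sample t-test:
H₀: μ₁ = μ₂
H₁: μ₁ ≠ μ₂
s₁²/n₁ = 16.09²/16 = 16.1805,  s₂²/n₂ = 8.72²/25 = 3.0415
SE = √(s₁²/n₁ + s₂²/n₂) = √(16.1805 + 3.0415) = 4.3843
df (Welch-Satterthwaite) = (s₁²/n₁ + s₂²/n₂)² / [(s₁²/n₁)²/(n₁-1) + (s₂²/n₂)²/(n₂-1)] ≈ 20.71
t = (x̄₁ - x̄₂) / SE = (72.15 - 83.15) / 4.3843 = -11.00 / 4.3843 = -2.509
p-value = 0.0205

Since p-value < α = 0.1, we reject H₀.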